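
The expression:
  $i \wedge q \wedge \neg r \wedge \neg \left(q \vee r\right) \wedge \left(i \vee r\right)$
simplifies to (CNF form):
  $\text{False}$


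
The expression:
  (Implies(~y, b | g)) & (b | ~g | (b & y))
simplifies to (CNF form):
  (b | y) & (b | ~g)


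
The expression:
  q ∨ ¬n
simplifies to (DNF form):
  q ∨ ¬n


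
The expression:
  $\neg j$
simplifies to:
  $\neg j$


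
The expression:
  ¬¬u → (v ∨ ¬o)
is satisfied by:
  {v: True, u: False, o: False}
  {u: False, o: False, v: False}
  {o: True, v: True, u: False}
  {o: True, u: False, v: False}
  {v: True, u: True, o: False}
  {u: True, v: False, o: False}
  {o: True, u: True, v: True}


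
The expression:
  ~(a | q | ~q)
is never true.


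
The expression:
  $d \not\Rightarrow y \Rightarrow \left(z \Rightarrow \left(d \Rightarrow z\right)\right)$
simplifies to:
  $\text{True}$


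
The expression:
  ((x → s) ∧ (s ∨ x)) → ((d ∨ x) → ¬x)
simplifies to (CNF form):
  ¬s ∨ ¬x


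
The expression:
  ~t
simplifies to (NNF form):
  ~t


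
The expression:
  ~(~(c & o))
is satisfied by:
  {c: True, o: True}


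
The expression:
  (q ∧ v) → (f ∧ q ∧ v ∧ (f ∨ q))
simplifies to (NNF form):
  f ∨ ¬q ∨ ¬v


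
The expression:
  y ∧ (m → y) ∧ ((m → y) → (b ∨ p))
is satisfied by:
  {y: True, b: True, p: True}
  {y: True, b: True, p: False}
  {y: True, p: True, b: False}


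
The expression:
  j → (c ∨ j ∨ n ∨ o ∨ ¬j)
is always true.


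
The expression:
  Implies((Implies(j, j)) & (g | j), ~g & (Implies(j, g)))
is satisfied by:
  {g: False, j: False}


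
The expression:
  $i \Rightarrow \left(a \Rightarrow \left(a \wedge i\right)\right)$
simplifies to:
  $\text{True}$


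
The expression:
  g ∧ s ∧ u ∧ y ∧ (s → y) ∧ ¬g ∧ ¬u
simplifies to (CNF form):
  False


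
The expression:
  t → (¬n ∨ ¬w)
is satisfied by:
  {w: False, t: False, n: False}
  {n: True, w: False, t: False}
  {t: True, w: False, n: False}
  {n: True, t: True, w: False}
  {w: True, n: False, t: False}
  {n: True, w: True, t: False}
  {t: True, w: True, n: False}


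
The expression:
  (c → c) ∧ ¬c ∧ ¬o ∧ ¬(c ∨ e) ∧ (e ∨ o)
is never true.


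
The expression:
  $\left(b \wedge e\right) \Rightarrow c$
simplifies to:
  $c \vee \neg b \vee \neg e$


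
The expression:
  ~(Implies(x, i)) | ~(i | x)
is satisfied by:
  {i: False}


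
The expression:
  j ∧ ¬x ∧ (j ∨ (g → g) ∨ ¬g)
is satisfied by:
  {j: True, x: False}


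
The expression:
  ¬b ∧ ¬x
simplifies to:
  ¬b ∧ ¬x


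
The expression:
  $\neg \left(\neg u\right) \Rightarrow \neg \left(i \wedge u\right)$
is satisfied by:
  {u: False, i: False}
  {i: True, u: False}
  {u: True, i: False}


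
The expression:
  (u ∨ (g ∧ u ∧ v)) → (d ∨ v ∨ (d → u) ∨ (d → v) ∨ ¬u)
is always true.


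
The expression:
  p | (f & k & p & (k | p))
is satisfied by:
  {p: True}


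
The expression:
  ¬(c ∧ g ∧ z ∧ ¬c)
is always true.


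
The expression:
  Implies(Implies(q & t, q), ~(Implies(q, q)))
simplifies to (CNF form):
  False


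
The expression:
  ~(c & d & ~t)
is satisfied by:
  {t: True, c: False, d: False}
  {c: False, d: False, t: False}
  {d: True, t: True, c: False}
  {d: True, c: False, t: False}
  {t: True, c: True, d: False}
  {c: True, t: False, d: False}
  {d: True, c: True, t: True}


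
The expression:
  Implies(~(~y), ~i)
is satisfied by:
  {y: False, i: False}
  {i: True, y: False}
  {y: True, i: False}


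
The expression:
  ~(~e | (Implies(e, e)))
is never true.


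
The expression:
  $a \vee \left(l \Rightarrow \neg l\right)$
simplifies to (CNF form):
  $a \vee \neg l$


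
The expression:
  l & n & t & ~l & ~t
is never true.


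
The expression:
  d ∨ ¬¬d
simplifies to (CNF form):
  d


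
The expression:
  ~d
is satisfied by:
  {d: False}


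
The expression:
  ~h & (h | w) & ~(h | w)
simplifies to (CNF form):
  False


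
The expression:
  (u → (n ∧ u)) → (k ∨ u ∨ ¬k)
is always true.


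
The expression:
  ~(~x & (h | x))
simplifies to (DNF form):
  x | ~h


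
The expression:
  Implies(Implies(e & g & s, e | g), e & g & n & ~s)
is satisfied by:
  {g: True, e: True, n: True, s: False}


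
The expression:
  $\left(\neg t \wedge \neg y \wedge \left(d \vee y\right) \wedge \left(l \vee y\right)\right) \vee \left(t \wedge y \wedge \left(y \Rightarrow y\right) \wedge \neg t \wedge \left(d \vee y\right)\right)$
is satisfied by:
  {d: True, l: True, t: False, y: False}


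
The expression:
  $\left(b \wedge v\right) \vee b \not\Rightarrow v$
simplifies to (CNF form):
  $b$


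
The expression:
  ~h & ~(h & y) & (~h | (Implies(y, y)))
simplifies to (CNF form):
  ~h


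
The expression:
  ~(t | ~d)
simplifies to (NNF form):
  d & ~t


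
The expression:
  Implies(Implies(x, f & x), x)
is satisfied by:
  {x: True}


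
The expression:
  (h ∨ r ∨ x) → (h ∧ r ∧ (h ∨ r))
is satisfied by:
  {r: True, h: True, x: False}
  {r: True, h: True, x: True}
  {x: False, h: False, r: False}


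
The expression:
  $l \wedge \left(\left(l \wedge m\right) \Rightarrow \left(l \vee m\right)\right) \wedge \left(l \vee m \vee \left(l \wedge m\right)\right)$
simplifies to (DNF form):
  $l$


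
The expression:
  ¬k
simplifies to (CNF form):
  ¬k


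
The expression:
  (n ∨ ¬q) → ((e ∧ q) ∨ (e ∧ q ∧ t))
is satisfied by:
  {e: True, q: True, n: False}
  {q: True, n: False, e: False}
  {n: True, e: True, q: True}


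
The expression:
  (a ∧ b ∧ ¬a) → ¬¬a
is always true.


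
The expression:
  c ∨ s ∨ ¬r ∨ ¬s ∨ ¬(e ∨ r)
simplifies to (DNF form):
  True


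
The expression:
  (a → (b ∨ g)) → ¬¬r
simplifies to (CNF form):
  (a ∨ r) ∧ (r ∨ ¬b) ∧ (r ∨ ¬g)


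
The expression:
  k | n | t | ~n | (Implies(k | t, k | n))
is always true.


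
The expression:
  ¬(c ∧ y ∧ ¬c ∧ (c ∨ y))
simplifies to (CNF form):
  True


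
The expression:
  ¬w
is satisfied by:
  {w: False}


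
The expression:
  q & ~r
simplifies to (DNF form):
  q & ~r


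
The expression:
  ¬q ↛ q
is always true.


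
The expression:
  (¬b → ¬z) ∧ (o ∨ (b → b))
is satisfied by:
  {b: True, z: False}
  {z: False, b: False}
  {z: True, b: True}


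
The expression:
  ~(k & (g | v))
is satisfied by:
  {g: False, k: False, v: False}
  {v: True, g: False, k: False}
  {g: True, v: False, k: False}
  {v: True, g: True, k: False}
  {k: True, v: False, g: False}


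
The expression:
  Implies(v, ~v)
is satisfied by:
  {v: False}


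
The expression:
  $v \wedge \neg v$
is never true.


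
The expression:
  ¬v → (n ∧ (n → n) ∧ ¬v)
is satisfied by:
  {n: True, v: True}
  {n: True, v: False}
  {v: True, n: False}


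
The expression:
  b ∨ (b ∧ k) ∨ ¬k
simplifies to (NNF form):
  b ∨ ¬k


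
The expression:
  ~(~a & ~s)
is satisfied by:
  {a: True, s: True}
  {a: True, s: False}
  {s: True, a: False}


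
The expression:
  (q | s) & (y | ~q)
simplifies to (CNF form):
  (q | s) & (s | y) & (q | ~q) & (y | ~q)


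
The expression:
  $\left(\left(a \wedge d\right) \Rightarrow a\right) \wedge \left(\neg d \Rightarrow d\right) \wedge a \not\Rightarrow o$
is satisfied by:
  {a: True, d: True, o: False}


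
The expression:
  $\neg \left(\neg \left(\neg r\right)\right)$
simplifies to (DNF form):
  $\neg r$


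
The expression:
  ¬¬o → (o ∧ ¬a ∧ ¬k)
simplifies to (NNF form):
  (¬a ∧ ¬k) ∨ ¬o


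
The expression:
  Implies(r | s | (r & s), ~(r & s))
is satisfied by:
  {s: False, r: False}
  {r: True, s: False}
  {s: True, r: False}


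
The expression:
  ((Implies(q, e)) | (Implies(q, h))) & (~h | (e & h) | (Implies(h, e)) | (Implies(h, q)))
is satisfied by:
  {e: True, h: False, q: False}
  {q: True, e: True, h: False}
  {e: True, h: True, q: False}
  {q: True, e: True, h: True}
  {q: False, h: False, e: False}
  {q: True, h: True, e: False}


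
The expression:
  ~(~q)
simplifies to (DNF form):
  q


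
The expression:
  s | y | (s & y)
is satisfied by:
  {y: True, s: True}
  {y: True, s: False}
  {s: True, y: False}


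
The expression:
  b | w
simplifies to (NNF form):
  b | w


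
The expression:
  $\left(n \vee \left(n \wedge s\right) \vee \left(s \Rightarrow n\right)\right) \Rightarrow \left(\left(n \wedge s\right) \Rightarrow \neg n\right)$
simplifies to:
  $\neg n \vee \neg s$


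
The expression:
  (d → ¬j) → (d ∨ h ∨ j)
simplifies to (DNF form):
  d ∨ h ∨ j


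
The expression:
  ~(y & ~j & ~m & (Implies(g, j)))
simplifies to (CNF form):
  g | j | m | ~y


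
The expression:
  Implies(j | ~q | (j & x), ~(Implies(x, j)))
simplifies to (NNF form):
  ~j & (q | x)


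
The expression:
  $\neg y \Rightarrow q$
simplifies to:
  $q \vee y$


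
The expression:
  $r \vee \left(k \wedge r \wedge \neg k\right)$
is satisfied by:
  {r: True}


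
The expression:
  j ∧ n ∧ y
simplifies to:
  j ∧ n ∧ y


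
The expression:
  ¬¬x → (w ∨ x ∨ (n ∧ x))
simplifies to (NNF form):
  True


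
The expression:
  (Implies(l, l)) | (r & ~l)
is always true.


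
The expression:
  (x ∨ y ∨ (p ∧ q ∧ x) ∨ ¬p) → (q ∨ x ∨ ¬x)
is always true.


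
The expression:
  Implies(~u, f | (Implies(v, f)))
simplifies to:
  f | u | ~v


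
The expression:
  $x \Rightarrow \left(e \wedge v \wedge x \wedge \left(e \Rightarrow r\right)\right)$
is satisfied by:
  {e: True, v: True, r: True, x: False}
  {e: True, v: True, r: False, x: False}
  {e: True, r: True, v: False, x: False}
  {e: True, r: False, v: False, x: False}
  {v: True, r: True, e: False, x: False}
  {v: True, r: False, e: False, x: False}
  {r: True, e: False, v: False, x: False}
  {r: False, e: False, v: False, x: False}
  {x: True, e: True, v: True, r: True}


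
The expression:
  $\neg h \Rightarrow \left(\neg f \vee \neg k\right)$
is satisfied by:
  {h: True, k: False, f: False}
  {k: False, f: False, h: False}
  {f: True, h: True, k: False}
  {f: True, k: False, h: False}
  {h: True, k: True, f: False}
  {k: True, h: False, f: False}
  {f: True, k: True, h: True}


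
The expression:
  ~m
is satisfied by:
  {m: False}


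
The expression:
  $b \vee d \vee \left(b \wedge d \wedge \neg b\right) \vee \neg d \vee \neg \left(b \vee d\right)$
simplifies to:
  $\text{True}$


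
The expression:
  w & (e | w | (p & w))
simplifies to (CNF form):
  w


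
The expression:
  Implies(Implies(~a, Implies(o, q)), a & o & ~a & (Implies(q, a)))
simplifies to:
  o & ~a & ~q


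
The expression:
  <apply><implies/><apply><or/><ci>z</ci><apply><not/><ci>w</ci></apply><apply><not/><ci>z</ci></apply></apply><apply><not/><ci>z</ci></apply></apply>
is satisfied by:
  {z: False}


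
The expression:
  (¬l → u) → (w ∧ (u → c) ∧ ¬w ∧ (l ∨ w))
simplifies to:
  ¬l ∧ ¬u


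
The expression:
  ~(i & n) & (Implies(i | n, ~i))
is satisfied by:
  {i: False}


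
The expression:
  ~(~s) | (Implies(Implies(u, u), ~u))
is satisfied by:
  {s: True, u: False}
  {u: False, s: False}
  {u: True, s: True}


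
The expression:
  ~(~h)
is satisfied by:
  {h: True}


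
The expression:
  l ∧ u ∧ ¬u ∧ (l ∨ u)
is never true.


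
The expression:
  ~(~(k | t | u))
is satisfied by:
  {k: True, t: True, u: True}
  {k: True, t: True, u: False}
  {k: True, u: True, t: False}
  {k: True, u: False, t: False}
  {t: True, u: True, k: False}
  {t: True, u: False, k: False}
  {u: True, t: False, k: False}


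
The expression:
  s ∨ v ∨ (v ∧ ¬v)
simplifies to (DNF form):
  s ∨ v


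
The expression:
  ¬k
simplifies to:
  ¬k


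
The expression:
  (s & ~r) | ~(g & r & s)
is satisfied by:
  {s: False, g: False, r: False}
  {r: True, s: False, g: False}
  {g: True, s: False, r: False}
  {r: True, g: True, s: False}
  {s: True, r: False, g: False}
  {r: True, s: True, g: False}
  {g: True, s: True, r: False}


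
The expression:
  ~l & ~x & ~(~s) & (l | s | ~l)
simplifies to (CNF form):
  s & ~l & ~x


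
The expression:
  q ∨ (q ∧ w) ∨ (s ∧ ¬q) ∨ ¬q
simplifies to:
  True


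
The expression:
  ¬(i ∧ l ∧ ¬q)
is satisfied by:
  {q: True, l: False, i: False}
  {l: False, i: False, q: False}
  {i: True, q: True, l: False}
  {i: True, l: False, q: False}
  {q: True, l: True, i: False}
  {l: True, q: False, i: False}
  {i: True, l: True, q: True}


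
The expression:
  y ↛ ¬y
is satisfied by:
  {y: True}


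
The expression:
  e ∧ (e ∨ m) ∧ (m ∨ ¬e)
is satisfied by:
  {m: True, e: True}


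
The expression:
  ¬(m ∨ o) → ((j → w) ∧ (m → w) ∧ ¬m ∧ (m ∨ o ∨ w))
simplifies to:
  m ∨ o ∨ w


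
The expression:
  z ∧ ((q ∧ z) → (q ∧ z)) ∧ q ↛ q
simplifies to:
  False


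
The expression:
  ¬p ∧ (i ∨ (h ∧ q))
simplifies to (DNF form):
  (i ∧ ¬p) ∨ (h ∧ i ∧ ¬p) ∨ (h ∧ q ∧ ¬p) ∨ (i ∧ q ∧ ¬p)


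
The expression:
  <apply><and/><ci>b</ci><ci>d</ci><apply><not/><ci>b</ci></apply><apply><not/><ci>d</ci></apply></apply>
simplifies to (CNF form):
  <false/>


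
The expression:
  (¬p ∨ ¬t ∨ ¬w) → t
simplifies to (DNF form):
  t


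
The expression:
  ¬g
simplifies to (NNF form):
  ¬g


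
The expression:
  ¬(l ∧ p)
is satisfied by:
  {l: False, p: False}
  {p: True, l: False}
  {l: True, p: False}


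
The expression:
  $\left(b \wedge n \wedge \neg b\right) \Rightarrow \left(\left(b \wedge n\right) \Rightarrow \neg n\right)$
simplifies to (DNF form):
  $\text{True}$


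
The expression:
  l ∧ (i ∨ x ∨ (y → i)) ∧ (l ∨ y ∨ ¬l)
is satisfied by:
  {i: True, x: True, l: True, y: False}
  {i: True, l: True, y: False, x: False}
  {x: True, l: True, y: False, i: False}
  {l: True, x: False, y: False, i: False}
  {i: True, y: True, l: True, x: True}
  {i: True, y: True, l: True, x: False}
  {y: True, l: True, x: True, i: False}


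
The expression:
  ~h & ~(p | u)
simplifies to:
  ~h & ~p & ~u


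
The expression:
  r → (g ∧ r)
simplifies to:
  g ∨ ¬r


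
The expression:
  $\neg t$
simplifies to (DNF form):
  $\neg t$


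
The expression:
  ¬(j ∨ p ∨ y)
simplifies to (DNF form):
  ¬j ∧ ¬p ∧ ¬y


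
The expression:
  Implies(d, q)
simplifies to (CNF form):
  q | ~d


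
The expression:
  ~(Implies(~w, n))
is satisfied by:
  {n: False, w: False}


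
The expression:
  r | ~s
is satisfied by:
  {r: True, s: False}
  {s: False, r: False}
  {s: True, r: True}


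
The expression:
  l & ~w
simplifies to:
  l & ~w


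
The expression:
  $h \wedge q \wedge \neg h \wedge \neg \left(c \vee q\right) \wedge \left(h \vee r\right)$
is never true.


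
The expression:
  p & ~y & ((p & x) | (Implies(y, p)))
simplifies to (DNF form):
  p & ~y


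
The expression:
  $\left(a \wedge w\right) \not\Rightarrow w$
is never true.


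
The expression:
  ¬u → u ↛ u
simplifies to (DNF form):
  u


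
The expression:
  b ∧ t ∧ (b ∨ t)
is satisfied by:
  {t: True, b: True}


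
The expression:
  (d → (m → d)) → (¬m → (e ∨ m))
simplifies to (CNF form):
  e ∨ m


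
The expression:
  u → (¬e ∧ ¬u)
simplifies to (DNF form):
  ¬u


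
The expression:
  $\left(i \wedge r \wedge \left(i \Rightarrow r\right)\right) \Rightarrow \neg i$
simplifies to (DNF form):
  $\neg i \vee \neg r$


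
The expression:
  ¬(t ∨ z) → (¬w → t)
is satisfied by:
  {t: True, z: True, w: True}
  {t: True, z: True, w: False}
  {t: True, w: True, z: False}
  {t: True, w: False, z: False}
  {z: True, w: True, t: False}
  {z: True, w: False, t: False}
  {w: True, z: False, t: False}


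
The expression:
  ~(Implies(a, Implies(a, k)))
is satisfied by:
  {a: True, k: False}


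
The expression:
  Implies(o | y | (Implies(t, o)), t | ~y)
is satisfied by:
  {t: True, y: False}
  {y: False, t: False}
  {y: True, t: True}


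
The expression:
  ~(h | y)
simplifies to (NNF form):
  ~h & ~y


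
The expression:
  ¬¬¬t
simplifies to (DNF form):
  ¬t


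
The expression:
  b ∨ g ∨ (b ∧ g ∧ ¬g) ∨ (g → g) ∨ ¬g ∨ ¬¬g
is always true.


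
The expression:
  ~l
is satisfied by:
  {l: False}


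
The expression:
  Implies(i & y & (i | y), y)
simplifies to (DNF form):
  True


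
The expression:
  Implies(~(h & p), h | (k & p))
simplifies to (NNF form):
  h | (k & p)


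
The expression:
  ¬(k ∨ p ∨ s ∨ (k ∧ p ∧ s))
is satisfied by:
  {p: False, k: False, s: False}


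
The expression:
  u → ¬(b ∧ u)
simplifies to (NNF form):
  ¬b ∨ ¬u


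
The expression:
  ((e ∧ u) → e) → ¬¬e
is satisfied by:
  {e: True}


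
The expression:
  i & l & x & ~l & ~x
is never true.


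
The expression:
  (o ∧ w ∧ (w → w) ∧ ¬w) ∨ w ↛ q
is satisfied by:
  {w: True, q: False}


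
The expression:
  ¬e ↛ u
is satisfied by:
  {u: True, e: False}
  {e: False, u: False}
  {e: True, u: True}


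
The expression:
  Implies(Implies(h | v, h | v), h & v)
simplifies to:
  h & v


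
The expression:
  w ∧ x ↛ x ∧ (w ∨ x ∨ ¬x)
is never true.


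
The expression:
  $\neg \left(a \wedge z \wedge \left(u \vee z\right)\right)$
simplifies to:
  $\neg a \vee \neg z$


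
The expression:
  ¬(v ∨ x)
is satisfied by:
  {x: False, v: False}


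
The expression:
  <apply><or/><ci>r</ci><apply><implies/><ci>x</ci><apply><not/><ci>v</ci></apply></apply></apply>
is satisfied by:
  {r: True, v: False, x: False}
  {v: False, x: False, r: False}
  {r: True, x: True, v: False}
  {x: True, v: False, r: False}
  {r: True, v: True, x: False}
  {v: True, r: False, x: False}
  {r: True, x: True, v: True}


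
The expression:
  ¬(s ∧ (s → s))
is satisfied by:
  {s: False}


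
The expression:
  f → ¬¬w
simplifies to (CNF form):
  w ∨ ¬f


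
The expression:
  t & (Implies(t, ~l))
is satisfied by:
  {t: True, l: False}


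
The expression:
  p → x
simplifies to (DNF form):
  x ∨ ¬p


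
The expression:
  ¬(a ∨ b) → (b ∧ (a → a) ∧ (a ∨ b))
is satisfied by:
  {a: True, b: True}
  {a: True, b: False}
  {b: True, a: False}


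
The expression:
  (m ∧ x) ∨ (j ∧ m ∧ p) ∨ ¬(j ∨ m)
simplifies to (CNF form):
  (m ∨ ¬j) ∧ (m ∨ ¬m) ∧ (j ∨ m ∨ ¬j) ∧ (j ∨ m ∨ ¬m) ∧ (j ∨ x ∨ ¬j) ∧ (j ∨ x ∨ ¬m) ∧ (m ∨ p ∨ ¬j) ∧ (m ∨ p ∨ ¬m) ∧ (m ∨ x ∨ ¬j) ∧ (m ∨ x ∨ ¬m) ∧ (p ∨ x ∨ ¬j) ∧ (p ∨ x ∨ ¬m)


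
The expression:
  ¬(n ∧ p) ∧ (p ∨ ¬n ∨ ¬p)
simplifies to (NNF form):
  ¬n ∨ ¬p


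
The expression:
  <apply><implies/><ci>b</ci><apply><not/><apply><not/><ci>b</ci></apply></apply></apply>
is always true.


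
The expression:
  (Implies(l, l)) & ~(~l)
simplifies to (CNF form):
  l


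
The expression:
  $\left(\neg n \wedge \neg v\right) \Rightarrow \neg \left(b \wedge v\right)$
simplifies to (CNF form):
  $\text{True}$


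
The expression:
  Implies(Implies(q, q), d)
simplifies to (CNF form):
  d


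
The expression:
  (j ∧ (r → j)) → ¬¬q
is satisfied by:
  {q: True, j: False}
  {j: False, q: False}
  {j: True, q: True}


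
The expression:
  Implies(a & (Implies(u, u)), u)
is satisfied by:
  {u: True, a: False}
  {a: False, u: False}
  {a: True, u: True}


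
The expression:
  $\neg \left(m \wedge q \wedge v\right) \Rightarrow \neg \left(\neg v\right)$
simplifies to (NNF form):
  $v$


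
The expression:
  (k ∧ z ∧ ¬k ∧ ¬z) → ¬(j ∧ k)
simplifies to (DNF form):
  True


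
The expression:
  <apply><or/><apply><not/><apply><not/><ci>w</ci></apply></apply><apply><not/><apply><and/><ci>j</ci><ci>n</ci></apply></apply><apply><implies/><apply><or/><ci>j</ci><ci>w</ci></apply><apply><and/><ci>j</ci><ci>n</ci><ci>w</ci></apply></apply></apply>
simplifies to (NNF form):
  <apply><or/><ci>w</ci><apply><not/><ci>j</ci></apply><apply><not/><ci>n</ci></apply></apply>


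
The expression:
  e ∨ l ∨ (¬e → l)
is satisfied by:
  {l: True, e: True}
  {l: True, e: False}
  {e: True, l: False}


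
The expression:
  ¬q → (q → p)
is always true.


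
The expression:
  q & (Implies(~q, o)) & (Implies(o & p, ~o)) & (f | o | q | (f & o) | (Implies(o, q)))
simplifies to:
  q & (~o | ~p)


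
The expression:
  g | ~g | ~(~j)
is always true.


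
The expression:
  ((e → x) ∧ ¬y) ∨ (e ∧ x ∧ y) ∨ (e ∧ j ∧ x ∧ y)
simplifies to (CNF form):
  (e ∨ ¬e) ∧ (e ∨ ¬y) ∧ (x ∨ ¬e) ∧ (x ∨ ¬y)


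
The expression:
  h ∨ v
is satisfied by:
  {v: True, h: True}
  {v: True, h: False}
  {h: True, v: False}


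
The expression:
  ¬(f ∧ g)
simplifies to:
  ¬f ∨ ¬g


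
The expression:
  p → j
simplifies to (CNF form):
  j ∨ ¬p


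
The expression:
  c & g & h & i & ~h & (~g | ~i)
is never true.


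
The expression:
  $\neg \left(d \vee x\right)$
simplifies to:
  $\neg d \wedge \neg x$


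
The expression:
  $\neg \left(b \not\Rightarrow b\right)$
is always true.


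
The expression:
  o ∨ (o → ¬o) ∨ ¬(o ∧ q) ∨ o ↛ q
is always true.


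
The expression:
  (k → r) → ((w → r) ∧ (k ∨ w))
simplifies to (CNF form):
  (k ∨ r) ∧ (k ∨ w)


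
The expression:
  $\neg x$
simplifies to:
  $\neg x$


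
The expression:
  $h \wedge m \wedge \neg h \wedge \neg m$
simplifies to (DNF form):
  $\text{False}$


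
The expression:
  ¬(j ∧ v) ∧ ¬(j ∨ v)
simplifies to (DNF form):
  ¬j ∧ ¬v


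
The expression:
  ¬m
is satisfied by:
  {m: False}


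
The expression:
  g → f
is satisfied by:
  {f: True, g: False}
  {g: False, f: False}
  {g: True, f: True}


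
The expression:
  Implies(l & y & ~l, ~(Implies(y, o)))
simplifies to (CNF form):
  True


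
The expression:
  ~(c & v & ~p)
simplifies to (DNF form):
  p | ~c | ~v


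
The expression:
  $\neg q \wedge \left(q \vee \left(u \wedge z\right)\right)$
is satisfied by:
  {z: True, u: True, q: False}


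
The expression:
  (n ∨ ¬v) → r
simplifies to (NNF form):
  r ∨ (v ∧ ¬n)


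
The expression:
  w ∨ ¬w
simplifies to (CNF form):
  True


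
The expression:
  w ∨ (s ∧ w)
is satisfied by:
  {w: True}


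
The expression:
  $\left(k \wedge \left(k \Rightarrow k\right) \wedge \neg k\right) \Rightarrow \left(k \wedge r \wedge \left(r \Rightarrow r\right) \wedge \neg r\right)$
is always true.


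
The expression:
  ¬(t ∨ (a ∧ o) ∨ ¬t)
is never true.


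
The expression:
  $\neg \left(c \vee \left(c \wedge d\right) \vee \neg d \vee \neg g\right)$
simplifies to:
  $d \wedge g \wedge \neg c$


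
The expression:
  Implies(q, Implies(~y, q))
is always true.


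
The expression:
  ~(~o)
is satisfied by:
  {o: True}


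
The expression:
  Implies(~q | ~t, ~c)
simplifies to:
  ~c | (q & t)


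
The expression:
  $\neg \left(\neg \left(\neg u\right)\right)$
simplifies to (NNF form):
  $\neg u$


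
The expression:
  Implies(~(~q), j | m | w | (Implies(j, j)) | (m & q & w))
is always true.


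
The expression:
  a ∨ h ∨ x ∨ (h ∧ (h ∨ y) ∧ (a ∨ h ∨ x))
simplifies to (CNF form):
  a ∨ h ∨ x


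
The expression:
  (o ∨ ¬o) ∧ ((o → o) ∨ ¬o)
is always true.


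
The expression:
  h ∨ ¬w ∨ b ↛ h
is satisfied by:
  {b: True, h: True, w: False}
  {b: True, w: False, h: False}
  {h: True, w: False, b: False}
  {h: False, w: False, b: False}
  {b: True, h: True, w: True}
  {b: True, w: True, h: False}
  {h: True, w: True, b: False}


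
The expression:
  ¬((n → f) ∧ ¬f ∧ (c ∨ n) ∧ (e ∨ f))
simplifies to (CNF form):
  f ∨ n ∨ ¬c ∨ ¬e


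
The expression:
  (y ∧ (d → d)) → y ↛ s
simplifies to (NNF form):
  ¬s ∨ ¬y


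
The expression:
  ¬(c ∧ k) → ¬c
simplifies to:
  k ∨ ¬c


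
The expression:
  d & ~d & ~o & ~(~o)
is never true.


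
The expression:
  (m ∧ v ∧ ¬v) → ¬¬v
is always true.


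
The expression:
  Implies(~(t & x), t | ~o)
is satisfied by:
  {t: True, o: False}
  {o: False, t: False}
  {o: True, t: True}


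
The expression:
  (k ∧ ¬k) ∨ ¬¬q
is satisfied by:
  {q: True}


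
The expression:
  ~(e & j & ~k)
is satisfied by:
  {k: True, e: False, j: False}
  {e: False, j: False, k: False}
  {j: True, k: True, e: False}
  {j: True, e: False, k: False}
  {k: True, e: True, j: False}
  {e: True, k: False, j: False}
  {j: True, e: True, k: True}


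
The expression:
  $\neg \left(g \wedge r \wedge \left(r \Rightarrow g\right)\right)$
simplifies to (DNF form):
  $\neg g \vee \neg r$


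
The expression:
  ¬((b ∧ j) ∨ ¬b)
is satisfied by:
  {b: True, j: False}


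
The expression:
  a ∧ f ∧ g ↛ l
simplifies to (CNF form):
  a ∧ f ∧ g ∧ ¬l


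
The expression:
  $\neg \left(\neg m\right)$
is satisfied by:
  {m: True}


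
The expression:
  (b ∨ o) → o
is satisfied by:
  {o: True, b: False}
  {b: False, o: False}
  {b: True, o: True}


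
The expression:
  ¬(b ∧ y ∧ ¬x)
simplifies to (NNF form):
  x ∨ ¬b ∨ ¬y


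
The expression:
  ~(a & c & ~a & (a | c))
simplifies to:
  True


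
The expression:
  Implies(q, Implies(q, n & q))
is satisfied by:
  {n: True, q: False}
  {q: False, n: False}
  {q: True, n: True}


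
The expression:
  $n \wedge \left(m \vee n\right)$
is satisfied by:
  {n: True}


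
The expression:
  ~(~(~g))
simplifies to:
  ~g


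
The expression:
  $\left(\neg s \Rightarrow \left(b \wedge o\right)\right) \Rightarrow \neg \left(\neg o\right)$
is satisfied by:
  {o: True, s: False}
  {s: False, o: False}
  {s: True, o: True}


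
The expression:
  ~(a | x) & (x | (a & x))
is never true.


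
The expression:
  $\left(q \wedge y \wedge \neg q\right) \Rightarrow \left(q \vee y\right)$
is always true.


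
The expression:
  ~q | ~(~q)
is always true.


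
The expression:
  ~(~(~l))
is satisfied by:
  {l: False}


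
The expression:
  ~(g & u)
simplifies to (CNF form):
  ~g | ~u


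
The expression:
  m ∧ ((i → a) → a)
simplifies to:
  m ∧ (a ∨ i)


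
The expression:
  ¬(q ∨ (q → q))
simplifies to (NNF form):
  False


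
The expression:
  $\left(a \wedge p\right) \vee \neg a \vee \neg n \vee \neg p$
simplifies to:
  $\text{True}$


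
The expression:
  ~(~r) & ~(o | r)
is never true.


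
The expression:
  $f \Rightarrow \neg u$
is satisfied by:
  {u: False, f: False}
  {f: True, u: False}
  {u: True, f: False}


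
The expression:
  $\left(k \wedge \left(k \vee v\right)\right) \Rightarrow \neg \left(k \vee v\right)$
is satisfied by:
  {k: False}


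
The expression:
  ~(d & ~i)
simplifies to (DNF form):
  i | ~d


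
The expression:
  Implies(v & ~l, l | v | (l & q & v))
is always true.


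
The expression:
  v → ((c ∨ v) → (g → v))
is always true.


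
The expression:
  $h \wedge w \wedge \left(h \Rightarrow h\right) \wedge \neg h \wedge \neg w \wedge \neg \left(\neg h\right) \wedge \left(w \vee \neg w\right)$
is never true.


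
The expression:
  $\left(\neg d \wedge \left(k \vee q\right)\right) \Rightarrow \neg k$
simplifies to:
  $d \vee \neg k$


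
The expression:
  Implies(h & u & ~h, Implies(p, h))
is always true.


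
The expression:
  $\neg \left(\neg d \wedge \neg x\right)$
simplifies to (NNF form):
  $d \vee x$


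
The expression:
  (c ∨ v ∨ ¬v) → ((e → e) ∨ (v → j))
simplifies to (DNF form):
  True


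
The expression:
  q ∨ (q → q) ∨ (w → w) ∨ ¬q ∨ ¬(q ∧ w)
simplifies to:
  True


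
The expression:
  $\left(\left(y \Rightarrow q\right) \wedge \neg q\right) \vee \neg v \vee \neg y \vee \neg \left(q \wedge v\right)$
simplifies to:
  $\neg q \vee \neg v \vee \neg y$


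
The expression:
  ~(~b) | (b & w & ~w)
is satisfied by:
  {b: True}


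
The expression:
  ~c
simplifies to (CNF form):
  ~c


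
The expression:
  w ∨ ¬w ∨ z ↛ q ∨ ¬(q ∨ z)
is always true.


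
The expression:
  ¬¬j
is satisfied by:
  {j: True}


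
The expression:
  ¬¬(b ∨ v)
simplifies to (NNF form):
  b ∨ v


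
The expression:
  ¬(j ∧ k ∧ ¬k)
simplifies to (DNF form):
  True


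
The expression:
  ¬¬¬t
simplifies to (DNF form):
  ¬t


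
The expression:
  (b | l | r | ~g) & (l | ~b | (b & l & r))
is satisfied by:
  {l: True, r: True, g: False, b: False}
  {l: True, r: False, g: False, b: False}
  {l: True, g: True, r: True, b: False}
  {l: True, g: True, r: False, b: False}
  {b: True, l: True, r: True, g: False}
  {b: True, l: True, r: False, g: False}
  {b: True, l: True, g: True, r: True}
  {b: True, l: True, g: True, r: False}
  {r: True, l: False, g: False, b: False}
  {l: False, r: False, g: False, b: False}
  {g: True, r: True, l: False, b: False}


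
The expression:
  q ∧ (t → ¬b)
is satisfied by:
  {q: True, t: False, b: False}
  {b: True, q: True, t: False}
  {t: True, q: True, b: False}


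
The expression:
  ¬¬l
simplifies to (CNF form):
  l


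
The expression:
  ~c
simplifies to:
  ~c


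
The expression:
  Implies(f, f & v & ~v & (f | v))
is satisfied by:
  {f: False}


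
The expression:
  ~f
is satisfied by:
  {f: False}


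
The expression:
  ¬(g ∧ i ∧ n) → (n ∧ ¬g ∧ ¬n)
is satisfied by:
  {i: True, g: True, n: True}


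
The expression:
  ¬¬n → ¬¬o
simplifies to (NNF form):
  o ∨ ¬n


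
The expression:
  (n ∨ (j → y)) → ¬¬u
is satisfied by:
  {u: True, j: True, y: False, n: False}
  {u: True, y: False, n: False, j: False}
  {u: True, j: True, n: True, y: False}
  {u: True, n: True, y: False, j: False}
  {u: True, j: True, y: True, n: False}
  {u: True, y: True, n: False, j: False}
  {u: True, j: True, n: True, y: True}
  {u: True, n: True, y: True, j: False}
  {j: True, y: False, n: False, u: False}


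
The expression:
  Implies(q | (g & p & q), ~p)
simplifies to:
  ~p | ~q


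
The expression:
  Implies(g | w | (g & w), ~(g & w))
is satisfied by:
  {w: False, g: False}
  {g: True, w: False}
  {w: True, g: False}


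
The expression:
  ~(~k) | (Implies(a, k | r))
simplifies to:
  k | r | ~a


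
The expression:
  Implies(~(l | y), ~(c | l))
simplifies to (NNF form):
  l | y | ~c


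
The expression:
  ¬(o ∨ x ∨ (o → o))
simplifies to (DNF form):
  False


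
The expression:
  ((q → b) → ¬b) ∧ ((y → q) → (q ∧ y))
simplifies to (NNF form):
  y ∧ ¬b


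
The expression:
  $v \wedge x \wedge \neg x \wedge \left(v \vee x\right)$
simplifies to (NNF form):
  $\text{False}$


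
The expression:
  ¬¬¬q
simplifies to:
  ¬q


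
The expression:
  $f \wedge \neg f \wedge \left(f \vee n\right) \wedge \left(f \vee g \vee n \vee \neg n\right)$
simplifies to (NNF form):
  $\text{False}$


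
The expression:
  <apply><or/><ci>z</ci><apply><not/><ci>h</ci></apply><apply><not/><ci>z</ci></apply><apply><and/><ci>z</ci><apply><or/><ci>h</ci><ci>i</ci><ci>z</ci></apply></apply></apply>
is always true.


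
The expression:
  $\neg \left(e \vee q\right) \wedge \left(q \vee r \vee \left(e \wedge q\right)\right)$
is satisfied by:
  {r: True, q: False, e: False}


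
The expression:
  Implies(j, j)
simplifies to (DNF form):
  True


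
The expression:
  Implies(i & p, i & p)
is always true.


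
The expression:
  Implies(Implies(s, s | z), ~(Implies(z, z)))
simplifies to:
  False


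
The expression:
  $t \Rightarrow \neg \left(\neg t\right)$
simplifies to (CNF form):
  $\text{True}$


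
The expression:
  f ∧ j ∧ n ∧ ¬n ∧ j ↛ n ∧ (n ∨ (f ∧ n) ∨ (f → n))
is never true.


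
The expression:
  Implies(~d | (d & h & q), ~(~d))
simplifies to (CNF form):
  d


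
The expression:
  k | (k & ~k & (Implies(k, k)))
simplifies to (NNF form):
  k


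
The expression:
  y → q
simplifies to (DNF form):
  q ∨ ¬y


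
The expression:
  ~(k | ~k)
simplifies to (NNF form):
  False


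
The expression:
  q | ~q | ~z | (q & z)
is always true.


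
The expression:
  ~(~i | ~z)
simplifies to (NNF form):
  i & z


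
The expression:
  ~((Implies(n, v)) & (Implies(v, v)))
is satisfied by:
  {n: True, v: False}


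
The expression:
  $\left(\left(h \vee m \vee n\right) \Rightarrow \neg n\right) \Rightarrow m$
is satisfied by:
  {n: True, m: True}
  {n: True, m: False}
  {m: True, n: False}


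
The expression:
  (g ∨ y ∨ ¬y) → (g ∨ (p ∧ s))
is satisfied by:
  {g: True, p: True, s: True}
  {g: True, p: True, s: False}
  {g: True, s: True, p: False}
  {g: True, s: False, p: False}
  {p: True, s: True, g: False}


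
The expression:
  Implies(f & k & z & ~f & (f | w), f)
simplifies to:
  True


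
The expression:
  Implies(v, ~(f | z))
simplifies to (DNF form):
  ~v | (~f & ~z)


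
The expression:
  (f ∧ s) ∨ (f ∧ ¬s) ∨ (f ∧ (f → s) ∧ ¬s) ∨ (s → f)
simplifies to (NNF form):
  f ∨ ¬s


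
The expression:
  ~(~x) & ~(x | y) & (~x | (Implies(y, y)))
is never true.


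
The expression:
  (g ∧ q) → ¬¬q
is always true.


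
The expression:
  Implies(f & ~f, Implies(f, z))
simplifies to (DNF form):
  True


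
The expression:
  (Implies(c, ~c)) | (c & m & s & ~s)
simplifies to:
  ~c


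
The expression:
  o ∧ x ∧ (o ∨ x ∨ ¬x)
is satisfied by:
  {x: True, o: True}


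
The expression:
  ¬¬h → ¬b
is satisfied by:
  {h: False, b: False}
  {b: True, h: False}
  {h: True, b: False}


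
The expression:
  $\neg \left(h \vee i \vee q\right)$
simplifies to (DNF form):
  $\neg h \wedge \neg i \wedge \neg q$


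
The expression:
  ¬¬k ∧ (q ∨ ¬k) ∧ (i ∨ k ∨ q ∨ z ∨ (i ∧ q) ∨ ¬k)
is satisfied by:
  {q: True, k: True}


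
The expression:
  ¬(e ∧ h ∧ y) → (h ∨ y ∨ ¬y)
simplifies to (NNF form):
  True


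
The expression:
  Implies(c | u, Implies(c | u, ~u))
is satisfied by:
  {u: False}


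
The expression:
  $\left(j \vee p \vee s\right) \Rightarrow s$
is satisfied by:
  {s: True, p: False, j: False}
  {j: True, s: True, p: False}
  {s: True, p: True, j: False}
  {j: True, s: True, p: True}
  {j: False, p: False, s: False}


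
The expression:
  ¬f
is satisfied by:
  {f: False}


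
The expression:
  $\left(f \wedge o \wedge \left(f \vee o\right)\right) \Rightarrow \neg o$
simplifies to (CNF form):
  $\neg f \vee \neg o$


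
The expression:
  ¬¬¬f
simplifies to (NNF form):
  ¬f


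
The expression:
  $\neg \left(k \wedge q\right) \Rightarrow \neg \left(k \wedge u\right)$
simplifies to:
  $q \vee \neg k \vee \neg u$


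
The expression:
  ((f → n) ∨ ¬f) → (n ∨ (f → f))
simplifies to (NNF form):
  True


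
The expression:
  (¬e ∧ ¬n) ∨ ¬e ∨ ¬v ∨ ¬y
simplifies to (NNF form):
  ¬e ∨ ¬v ∨ ¬y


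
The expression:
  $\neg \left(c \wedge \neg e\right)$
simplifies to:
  $e \vee \neg c$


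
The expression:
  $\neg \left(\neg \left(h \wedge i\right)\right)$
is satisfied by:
  {h: True, i: True}


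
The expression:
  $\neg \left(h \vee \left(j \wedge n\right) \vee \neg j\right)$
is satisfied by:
  {j: True, n: False, h: False}


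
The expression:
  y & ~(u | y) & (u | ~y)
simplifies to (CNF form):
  False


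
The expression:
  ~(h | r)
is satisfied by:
  {r: False, h: False}


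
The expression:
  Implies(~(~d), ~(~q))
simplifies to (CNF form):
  q | ~d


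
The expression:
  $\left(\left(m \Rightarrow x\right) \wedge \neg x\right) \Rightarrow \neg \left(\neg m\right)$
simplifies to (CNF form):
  $m \vee x$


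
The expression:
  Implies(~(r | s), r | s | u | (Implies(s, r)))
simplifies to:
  True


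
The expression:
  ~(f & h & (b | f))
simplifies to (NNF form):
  ~f | ~h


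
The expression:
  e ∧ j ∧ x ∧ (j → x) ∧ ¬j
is never true.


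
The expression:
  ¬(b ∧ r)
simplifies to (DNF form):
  ¬b ∨ ¬r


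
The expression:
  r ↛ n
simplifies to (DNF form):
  r ∧ ¬n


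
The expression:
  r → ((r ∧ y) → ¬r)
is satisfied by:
  {y: False, r: False}
  {r: True, y: False}
  {y: True, r: False}


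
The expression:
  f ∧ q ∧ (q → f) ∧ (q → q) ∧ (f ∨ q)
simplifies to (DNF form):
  f ∧ q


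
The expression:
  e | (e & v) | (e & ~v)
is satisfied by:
  {e: True}


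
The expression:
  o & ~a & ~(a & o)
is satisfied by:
  {o: True, a: False}


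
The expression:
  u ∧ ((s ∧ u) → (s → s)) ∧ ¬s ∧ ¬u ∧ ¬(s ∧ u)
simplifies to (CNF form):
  False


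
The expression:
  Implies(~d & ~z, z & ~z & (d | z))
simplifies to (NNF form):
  d | z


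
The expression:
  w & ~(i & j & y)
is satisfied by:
  {w: True, y: False, i: False, j: False}
  {j: True, w: True, y: False, i: False}
  {i: True, w: True, y: False, j: False}
  {j: True, i: True, w: True, y: False}
  {y: True, w: True, j: False, i: False}
  {j: True, y: True, w: True, i: False}
  {i: True, y: True, w: True, j: False}


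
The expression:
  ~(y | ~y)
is never true.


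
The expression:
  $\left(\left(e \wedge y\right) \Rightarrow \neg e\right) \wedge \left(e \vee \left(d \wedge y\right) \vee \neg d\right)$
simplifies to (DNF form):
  $\left(e \wedge \neg y\right) \vee \left(y \wedge \neg e\right) \vee \left(\neg d \wedge \neg e\right)$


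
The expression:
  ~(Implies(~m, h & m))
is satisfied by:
  {m: False}


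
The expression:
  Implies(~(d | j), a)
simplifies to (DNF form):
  a | d | j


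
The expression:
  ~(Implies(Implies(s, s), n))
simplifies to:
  ~n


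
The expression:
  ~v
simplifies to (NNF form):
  ~v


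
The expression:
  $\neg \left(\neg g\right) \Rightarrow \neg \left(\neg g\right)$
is always true.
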